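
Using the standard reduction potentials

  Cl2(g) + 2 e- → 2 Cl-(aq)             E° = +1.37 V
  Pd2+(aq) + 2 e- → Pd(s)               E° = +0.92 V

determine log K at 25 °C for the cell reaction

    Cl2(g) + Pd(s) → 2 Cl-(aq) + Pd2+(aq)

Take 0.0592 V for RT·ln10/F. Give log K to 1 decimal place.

The Cl₂/Cl⁻ couple is reduced (cathode); E°cell = +1.37 − (+0.92) = +0.45 V with n = 2.
At equilibrium E = 0, so log K = nE°cell / 0.0592 = (2)(+0.45) / 0.0592 = 15.2.

log K = 15.2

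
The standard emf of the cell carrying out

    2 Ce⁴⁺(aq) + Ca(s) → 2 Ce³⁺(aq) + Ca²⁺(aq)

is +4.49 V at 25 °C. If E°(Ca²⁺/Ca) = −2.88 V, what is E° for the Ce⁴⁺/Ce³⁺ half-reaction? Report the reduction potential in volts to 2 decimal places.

In the reaction as written the Ce⁴⁺/Ce³⁺ couple is reduced (cathode) and Ca²⁺/Ca is oxidized (anode), so E°cell = E°(Ce⁴⁺/Ce³⁺) − E°(Ca²⁺/Ca).
E°(Ce⁴⁺/Ce³⁺) = E°cell + E°(anode) = +4.49 + (−2.88) = +1.61 V.

+1.61 V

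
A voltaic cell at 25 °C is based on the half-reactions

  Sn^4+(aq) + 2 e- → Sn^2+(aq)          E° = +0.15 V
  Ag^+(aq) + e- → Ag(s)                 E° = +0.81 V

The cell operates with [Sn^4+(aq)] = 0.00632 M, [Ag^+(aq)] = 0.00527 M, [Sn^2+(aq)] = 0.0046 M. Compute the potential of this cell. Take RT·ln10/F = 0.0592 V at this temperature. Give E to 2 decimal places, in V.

+0.52 V

Since E°(Ag⁺/Ag) > E°(Sn⁴⁺/Sn²⁺), Ag⁺/Ag serves as the cathode.
The standard potential is +0.81 − (+0.15) = +0.66 V and the balanced reaction transfers n = 2 electrons.
Balancing gives 2 Ag^+(aq) + Sn^2+(aq) → 2 Ag(s) + Sn^4+(aq); hence Q = [Sn^4+(aq)] / ([Ag^+(aq)]^2·[Sn^2+(aq)]) = 4.95×10^4 (log Q = 4.694).
Applying E = E° − (RT ln10/nF)·log Q gives +0.66 − (0.0592/2)(4.694) = +0.52 V.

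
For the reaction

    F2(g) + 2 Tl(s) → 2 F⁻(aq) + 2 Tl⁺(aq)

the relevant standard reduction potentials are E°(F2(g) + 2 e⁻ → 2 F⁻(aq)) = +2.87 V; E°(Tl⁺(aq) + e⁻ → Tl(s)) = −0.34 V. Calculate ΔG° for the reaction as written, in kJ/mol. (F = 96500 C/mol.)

In the reaction as written F2(g) is reduced, so the F₂/F⁻ couple is the cathode and Tl⁺/Tl is the anode.
E°cell = +2.87 − (−0.34) = +3.21 V; balancing electrons gives n = 2.
ΔG° = −nFE°cell = −(2)(96500)(+3.21) J/mol = −620 kJ/mol.

−620 kJ/mol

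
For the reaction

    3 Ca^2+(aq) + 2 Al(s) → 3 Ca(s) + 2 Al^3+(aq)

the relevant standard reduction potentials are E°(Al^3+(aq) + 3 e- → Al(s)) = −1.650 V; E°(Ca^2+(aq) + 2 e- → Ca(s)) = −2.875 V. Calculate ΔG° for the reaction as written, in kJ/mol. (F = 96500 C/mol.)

In the reaction as written Ca^2+(aq) is reduced, so the Ca²⁺/Ca couple is the cathode and Al³⁺/Al is the anode.
E°cell = −2.875 − (−1.650) = −1.225 V; balancing electrons gives n = 6.
ΔG° = −nFE°cell = −(6)(96500)(−1.225) J/mol = +709 kJ/mol.

+709 kJ/mol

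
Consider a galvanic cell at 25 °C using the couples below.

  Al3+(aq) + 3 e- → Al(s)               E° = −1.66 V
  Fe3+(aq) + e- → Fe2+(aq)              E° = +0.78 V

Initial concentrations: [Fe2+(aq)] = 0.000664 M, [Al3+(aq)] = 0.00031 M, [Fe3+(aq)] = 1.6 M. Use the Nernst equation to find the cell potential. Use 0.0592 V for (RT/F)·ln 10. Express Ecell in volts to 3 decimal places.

The Fe³⁺/Fe²⁺ couple has the more positive E°, so it is the cathode; Al³⁺/Al is the anode.
E°cell = E°cat − E°an = +0.78 − (−1.66) = +2.44 V; n = 3.
Balancing gives 3 Fe3+(aq) + Al(s) → 3 Fe2+(aq) + Al3+(aq); hence Q = ([Fe2+(aq)]^3·[Al3+(aq)]) / [Fe3+(aq)]^3 = 2.22×10^−14 (log Q = −13.654).
By the Nernst equation, E = +2.44 − (0.0592/3)·(−13.654) = +2.709 V.

+2.709 V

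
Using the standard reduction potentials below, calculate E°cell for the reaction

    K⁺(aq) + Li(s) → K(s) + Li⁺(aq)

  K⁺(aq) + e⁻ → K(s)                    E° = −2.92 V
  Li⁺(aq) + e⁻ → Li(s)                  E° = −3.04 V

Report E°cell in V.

K⁺(aq) gains electrons, so the K⁺/K couple is the cathode; the Li⁺/Li couple is the anode.
E°cell = E°(cathode) − E°(anode) = −2.92 − (−3.04) = +0.12 V.
The positive value indicates the reaction is spontaneous as written.

+0.12 V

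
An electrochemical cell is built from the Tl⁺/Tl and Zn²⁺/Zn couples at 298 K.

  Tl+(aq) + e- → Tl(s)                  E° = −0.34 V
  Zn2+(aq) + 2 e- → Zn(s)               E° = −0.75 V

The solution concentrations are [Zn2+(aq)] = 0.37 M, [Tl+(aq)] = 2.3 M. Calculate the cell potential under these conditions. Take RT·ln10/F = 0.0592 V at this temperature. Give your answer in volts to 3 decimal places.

Since E°(Tl⁺/Tl) > E°(Zn²⁺/Zn), Tl⁺/Tl serves as the cathode.
E°cell = −0.34 − (−0.75) = +0.41 V, with n = 2 electrons transferred.
For the overall reaction 2 Tl+(aq) + Zn(s) → 2 Tl(s) + Zn2+(aq), Q = [Zn2+(aq)] / [Tl+(aq)]^2 = 0.0699, giving log Q = −1.155.
By the Nernst equation, E = +0.41 − (0.0592/2)·(−1.155) = +0.444 V.

+0.444 V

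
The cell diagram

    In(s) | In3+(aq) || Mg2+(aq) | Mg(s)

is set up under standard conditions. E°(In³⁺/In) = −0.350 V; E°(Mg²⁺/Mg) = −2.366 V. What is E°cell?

−2.016 V

By convention the left-hand electrode in cell notation is the anode (oxidation) and the right-hand electrode is the cathode (reduction).
E°cell = E°(right) − E°(left) = −2.366 − (−0.350) = −2.016 V.
The negative sign shows that, as written, the cell would require an external voltage to drive the reaction.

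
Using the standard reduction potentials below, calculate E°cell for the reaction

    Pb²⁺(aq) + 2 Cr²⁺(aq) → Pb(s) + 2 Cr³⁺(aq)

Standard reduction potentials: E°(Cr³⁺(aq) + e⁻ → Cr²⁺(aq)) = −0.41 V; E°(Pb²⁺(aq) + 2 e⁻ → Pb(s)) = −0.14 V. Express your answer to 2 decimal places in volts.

+0.27 V

Pb²⁺(aq) gains electrons, so the Pb²⁺/Pb couple is the cathode; the Cr³⁺/Cr²⁺ couple is the anode.
E°cell = E°(cathode) − E°(anode) = −0.14 − (−0.41) = +0.27 V.
The positive value indicates the reaction is spontaneous as written.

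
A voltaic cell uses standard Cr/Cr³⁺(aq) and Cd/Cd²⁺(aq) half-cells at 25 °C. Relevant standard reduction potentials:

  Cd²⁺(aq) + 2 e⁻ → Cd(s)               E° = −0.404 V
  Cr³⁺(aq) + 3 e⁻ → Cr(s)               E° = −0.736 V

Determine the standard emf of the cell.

+0.332 V

The Cd²⁺/Cd couple has the higher E°, so Cd ion is reduced (cathode) and Cr is oxidized (anode).
E°cell = E°(cathode) − E°(anode) = −0.404 − (−0.736) = +0.332 V.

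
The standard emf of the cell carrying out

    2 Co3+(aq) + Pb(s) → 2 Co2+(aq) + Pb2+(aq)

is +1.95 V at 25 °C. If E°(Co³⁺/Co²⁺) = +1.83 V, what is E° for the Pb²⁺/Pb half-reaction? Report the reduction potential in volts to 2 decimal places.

−0.12 V

In the reaction as written the Co³⁺/Co²⁺ couple is reduced (cathode) and Pb²⁺/Pb is oxidized (anode), so E°cell = E°(Co³⁺/Co²⁺) − E°(Pb²⁺/Pb).
E°(Pb²⁺/Pb) = E°(cathode) − E°cell = +1.83 − (+1.95) = −0.12 V.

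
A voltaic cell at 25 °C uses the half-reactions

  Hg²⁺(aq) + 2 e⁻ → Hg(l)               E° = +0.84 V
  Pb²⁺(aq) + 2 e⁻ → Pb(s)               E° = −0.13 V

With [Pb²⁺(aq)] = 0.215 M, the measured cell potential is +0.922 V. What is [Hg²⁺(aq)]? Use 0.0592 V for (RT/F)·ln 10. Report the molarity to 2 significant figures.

Hg²⁺/Hg is the cathode (higher E°); E°cell = +0.84 − (−0.13) = +0.97 V with n = 2.
Rearranging E = E° − (0.0592/n)·log Q gives log Q = 2(+0.97 − (+0.922))/0.0592 = 1.622.
For Hg²⁺(aq) + Pb(s) → Hg(l) + Pb²⁺(aq), the reaction quotient is Q = [Pb²⁺(aq)] / [Hg²⁺(aq)].
Substituting the known concentrations and solving, log [Hg²⁺(aq)] = −2.290 and [Hg²⁺(aq)] = 0.0051 M.

0.0051 M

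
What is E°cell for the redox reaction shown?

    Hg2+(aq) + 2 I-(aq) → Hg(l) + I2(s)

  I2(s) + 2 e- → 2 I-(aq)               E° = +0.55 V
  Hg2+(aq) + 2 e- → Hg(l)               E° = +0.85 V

+0.30 V

In the reaction as written, Hg2+(aq) is reduced (cathode) and I2(s) is produced by oxidation at the anode.
E°cell = E°(cathode) − E°(anode) = +0.85 − (+0.55) = +0.30 V.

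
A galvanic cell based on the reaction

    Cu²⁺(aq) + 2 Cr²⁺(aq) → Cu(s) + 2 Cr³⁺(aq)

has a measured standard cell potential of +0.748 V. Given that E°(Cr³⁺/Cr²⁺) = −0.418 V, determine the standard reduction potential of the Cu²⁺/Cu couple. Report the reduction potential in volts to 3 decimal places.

+0.330 V

In the reaction as written the Cu²⁺/Cu couple is reduced (cathode) and Cr³⁺/Cr²⁺ is oxidized (anode), so E°cell = E°(Cu²⁺/Cu) − E°(Cr³⁺/Cr²⁺).
E°(Cu²⁺/Cu) = E°cell + E°(anode) = +0.748 + (−0.418) = +0.330 V.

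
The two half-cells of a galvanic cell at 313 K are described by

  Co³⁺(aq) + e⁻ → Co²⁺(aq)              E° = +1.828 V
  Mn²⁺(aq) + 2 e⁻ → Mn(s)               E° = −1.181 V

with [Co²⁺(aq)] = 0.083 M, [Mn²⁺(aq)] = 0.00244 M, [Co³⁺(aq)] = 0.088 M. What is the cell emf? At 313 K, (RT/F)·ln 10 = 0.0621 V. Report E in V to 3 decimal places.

Co³⁺/Co²⁺ is reduced (cathode, E° = +1.828 V) and Mn²⁺/Mn is oxidized (anode).
The standard potential is +1.828 − (−1.181) = +3.009 V and the balanced reaction transfers n = 2 electrons.
For the overall reaction 2 Co³⁺(aq) + Mn(s) → 2 Co²⁺(aq) + Mn²⁺(aq), Q = ([Co²⁺(aq)]^2·[Mn²⁺(aq)]) / [Co³⁺(aq)]^2 = 0.00217, giving log Q = −2.663.
Applying E = E° − (RT ln10/nF)·log Q gives +3.009 − (0.0621/2)(−2.663) = +3.092 V.

+3.092 V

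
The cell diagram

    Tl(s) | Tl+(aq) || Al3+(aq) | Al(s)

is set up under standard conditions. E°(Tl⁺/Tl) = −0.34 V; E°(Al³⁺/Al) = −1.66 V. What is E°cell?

−1.32 V

By convention the left-hand electrode in cell notation is the anode (oxidation) and the right-hand electrode is the cathode (reduction).
E°cell = E°(right) − E°(left) = −1.66 − (−0.34) = −1.32 V.
The negative sign shows that, as written, the cell would require an external voltage to drive the reaction.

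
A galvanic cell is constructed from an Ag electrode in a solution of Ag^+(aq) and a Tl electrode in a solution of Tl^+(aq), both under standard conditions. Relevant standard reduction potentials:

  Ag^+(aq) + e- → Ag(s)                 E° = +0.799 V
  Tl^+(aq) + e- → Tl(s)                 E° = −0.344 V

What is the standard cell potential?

+1.143 V

The Ag⁺/Ag couple has the higher E°, so Ag ion is reduced (cathode) and Tl is oxidized (anode).
E°cell = E°(cathode) − E°(anode) = +0.799 − (−0.344) = +1.143 V.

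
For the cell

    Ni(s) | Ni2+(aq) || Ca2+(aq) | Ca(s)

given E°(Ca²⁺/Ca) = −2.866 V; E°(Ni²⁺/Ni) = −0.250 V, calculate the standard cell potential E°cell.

By convention the left-hand electrode in cell notation is the anode (oxidation) and the right-hand electrode is the cathode (reduction).
E°cell = E°(right) − E°(left) = −2.866 − (−0.250) = −2.616 V.
The negative sign shows that, as written, the cell would require an external voltage to drive the reaction.

−2.616 V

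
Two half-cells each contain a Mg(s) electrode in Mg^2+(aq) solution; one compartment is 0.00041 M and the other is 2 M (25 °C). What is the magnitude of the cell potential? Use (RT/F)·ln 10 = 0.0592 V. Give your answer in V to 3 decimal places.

For a concentration cell E°cell = 0, since both electrodes use the same couple.
The compartment with the higher Mg^2+(aq) concentration (2 M) acts as the cathode; ions are reduced there and produced at the dilute (0.00041 M) anode.
With n = 2, Ecell = −(0.0592/2)·log([dilute]/[conc]) = −(0.0592/2)·log(0.00041/2) = +0.109 V.

0.109 V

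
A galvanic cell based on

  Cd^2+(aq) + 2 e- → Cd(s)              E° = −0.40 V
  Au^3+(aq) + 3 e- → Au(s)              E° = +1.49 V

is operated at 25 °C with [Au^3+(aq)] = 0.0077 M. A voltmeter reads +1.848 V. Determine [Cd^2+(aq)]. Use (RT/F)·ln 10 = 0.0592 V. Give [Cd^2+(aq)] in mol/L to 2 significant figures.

With Au³⁺/Au at the cathode and Cd²⁺/Cd at the anode, E°cell = +1.49 − (−0.40) = +1.89 V (n = 6).
Rearranging E = E° − (0.0592/n)·log Q gives log Q = 6(+1.89 − (+1.848))/0.0592 = 4.257.
For 2 Au^3+(aq) + 3 Cd(s) → 2 Au(s) + 3 Cd^2+(aq), the reaction quotient is Q = [Cd^2+(aq)]^3 / [Au^3+(aq)]^2.
Solving for the unknown gives log [Cd^2+(aq)] = 0.010, so [Cd^2+(aq)] ≈ 1.0 M.

1.0 M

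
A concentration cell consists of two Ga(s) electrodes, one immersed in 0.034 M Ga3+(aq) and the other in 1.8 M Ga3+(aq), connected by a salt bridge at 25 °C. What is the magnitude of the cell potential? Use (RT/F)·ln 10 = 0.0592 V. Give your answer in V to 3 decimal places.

0.034 V

For a concentration cell E°cell = 0, since both electrodes use the same couple.
The compartment with the higher Ga3+(aq) concentration (1.8 M) acts as the cathode; ions are reduced there and produced at the dilute (0.034 M) anode.
With n = 3, Ecell = −(0.0592/3)·log([dilute]/[conc]) = −(0.0592/3)·log(0.034/1.8) = +0.034 V.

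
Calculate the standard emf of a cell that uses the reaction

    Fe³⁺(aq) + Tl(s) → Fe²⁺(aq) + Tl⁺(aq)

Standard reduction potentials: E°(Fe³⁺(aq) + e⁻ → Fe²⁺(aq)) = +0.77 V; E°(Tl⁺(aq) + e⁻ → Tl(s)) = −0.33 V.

+1.10 V

Fe³⁺(aq) gains electrons, so the Fe³⁺/Fe²⁺ couple is the cathode; the Tl⁺/Tl couple is the anode.
E°cell = E°(cathode) − E°(anode) = +0.77 − (−0.33) = +1.10 V.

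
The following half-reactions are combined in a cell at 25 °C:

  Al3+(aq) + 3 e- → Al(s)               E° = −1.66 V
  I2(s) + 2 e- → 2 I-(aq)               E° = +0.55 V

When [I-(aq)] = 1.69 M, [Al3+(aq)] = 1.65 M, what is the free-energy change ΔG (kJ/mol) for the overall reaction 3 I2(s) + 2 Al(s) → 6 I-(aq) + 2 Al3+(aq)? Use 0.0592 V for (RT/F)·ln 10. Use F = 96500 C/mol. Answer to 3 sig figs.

E°cell = +0.55 − (−1.66) = +2.21 V; the balanced reaction transfers n = 6 electrons.
Q = [I-(aq)]^6·[Al3+(aq)]^2 = 63.4, so log Q = 1.802 and E = +2.21 − (0.0592/6)(1.802) = +2.1922 V.
Then ΔG = −nFE = −6 × 96500 × +2.1922 J/mol = −1270 kJ/mol.

−1270 kJ/mol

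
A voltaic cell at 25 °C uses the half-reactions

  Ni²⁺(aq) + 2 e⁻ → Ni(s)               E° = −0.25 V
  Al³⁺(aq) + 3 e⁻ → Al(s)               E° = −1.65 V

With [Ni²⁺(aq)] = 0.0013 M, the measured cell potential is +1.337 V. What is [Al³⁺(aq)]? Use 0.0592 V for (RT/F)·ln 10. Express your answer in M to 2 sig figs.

Ni²⁺/Ni is the cathode (higher E°); E°cell = −0.25 − (−1.65) = +1.40 V with n = 6.
From the Nernst equation, log Q = n(E° − E)/0.0592 = 6·(+1.40 − (+1.337))/0.0592 = 6.385.
The balanced reaction is 3 Ni²⁺(aq) + 2 Al(s) → 3 Ni(s) + 2 Al³⁺(aq), so Q = [Al³⁺(aq)]^2 / [Ni²⁺(aq)]^3.
Substituting the known concentrations and solving, log [Al³⁺(aq)] = −1.137 and [Al³⁺(aq)] = 0.073 M.

0.073 M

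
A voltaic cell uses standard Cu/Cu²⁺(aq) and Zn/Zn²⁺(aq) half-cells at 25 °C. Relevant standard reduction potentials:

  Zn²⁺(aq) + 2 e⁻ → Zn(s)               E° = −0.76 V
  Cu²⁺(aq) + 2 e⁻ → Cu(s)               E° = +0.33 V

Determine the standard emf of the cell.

The Cu²⁺/Cu couple has the higher E°, so Cu ion is reduced (cathode) and Zn is oxidized (anode).
E°cell = E°(cathode) − E°(anode) = +0.33 − (−0.76) = +1.09 V.

+1.09 V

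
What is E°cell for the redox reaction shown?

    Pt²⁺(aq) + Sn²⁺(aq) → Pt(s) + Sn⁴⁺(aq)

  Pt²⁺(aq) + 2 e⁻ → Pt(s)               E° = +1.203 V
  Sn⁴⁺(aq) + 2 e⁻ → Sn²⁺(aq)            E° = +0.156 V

+1.047 V

Pt²⁺(aq) gains electrons, so the Pt²⁺/Pt couple is the cathode; the Sn⁴⁺/Sn²⁺ couple is the anode.
E°cell = E°(cathode) − E°(anode) = +1.203 − (+0.156) = +1.047 V.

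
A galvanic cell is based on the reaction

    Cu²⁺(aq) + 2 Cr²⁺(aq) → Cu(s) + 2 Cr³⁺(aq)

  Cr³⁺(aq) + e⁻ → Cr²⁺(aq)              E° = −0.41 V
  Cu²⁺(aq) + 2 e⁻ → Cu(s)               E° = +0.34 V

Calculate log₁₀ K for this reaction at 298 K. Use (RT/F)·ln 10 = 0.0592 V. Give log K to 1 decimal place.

The Cu²⁺/Cu couple is reduced (cathode); E°cell = +0.34 − (−0.41) = +0.75 V with n = 2.
At equilibrium E = 0, so log K = nE°cell / 0.0592 = (2)(+0.75) / 0.0592 = 25.3.

log K = 25.3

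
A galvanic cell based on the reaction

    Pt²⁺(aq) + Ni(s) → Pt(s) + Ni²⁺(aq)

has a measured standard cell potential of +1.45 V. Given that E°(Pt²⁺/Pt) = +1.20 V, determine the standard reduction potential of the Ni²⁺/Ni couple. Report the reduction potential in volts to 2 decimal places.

−0.25 V

In the reaction as written the Pt²⁺/Pt couple is reduced (cathode) and Ni²⁺/Ni is oxidized (anode), so E°cell = E°(Pt²⁺/Pt) − E°(Ni²⁺/Ni).
E°(Ni²⁺/Ni) = E°(cathode) − E°cell = +1.20 − (+1.45) = −0.25 V.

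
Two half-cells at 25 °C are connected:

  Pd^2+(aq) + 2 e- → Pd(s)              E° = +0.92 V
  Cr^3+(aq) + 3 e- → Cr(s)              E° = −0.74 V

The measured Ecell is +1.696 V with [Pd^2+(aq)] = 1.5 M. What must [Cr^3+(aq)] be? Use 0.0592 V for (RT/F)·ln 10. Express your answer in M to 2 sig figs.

0.028 M

Pd²⁺/Pd is the cathode (higher E°); E°cell = +0.92 − (−0.74) = +1.66 V with n = 6.
From the Nernst equation, log Q = n(E° − E)/0.0592 = 6·(+1.66 − (+1.696))/0.0592 = −3.649.
The balanced reaction is 3 Pd^2+(aq) + 2 Cr(s) → 3 Pd(s) + 2 Cr^3+(aq), so Q = [Cr^3+(aq)]^2 / [Pd^2+(aq)]^3.
Substituting the known concentrations and solving, log [Cr^3+(aq)] = −1.560 and [Cr^3+(aq)] = 0.028 M.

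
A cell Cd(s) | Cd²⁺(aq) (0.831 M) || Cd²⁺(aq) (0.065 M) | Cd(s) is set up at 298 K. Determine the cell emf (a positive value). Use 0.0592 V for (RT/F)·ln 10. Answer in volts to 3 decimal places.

0.033 V

For a concentration cell E°cell = 0, since both electrodes use the same couple.
The compartment with the higher Cd²⁺(aq) concentration (0.831 M) acts as the cathode; ions are reduced there and produced at the dilute (0.065 M) anode.
With n = 2, Ecell = −(0.0592/2)·log([dilute]/[conc]) = −(0.0592/2)·log(0.065/0.831) = +0.033 V.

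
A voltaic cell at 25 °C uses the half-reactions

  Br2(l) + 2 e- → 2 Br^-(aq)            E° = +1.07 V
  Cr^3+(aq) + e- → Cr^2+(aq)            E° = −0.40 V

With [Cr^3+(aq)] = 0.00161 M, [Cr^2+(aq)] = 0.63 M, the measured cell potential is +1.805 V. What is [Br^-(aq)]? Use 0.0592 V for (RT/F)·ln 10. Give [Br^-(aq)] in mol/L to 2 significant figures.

0.00086 M

The Br₂/Br⁻ couple has the larger reduction potential, so it is the cathode: E°cell = +1.07 − (−0.40) = +1.47 V and n = 2.
Rearranging E = E° − (0.0592/n)·log Q gives log Q = 2(+1.47 − (+1.805))/0.0592 = −11.318.
Balancing electrons gives Br2(l) + 2 Cr^2+(aq) → 2 Br^-(aq) + 2 Cr^3+(aq); thus Q = ([Br^-(aq)]^2·[Cr^3+(aq)]^2) / [Cr^2+(aq)]^2.
Substituting the known concentrations and solving, log [Br^-(aq)] = −3.066 and [Br^-(aq)] = 0.00086 M.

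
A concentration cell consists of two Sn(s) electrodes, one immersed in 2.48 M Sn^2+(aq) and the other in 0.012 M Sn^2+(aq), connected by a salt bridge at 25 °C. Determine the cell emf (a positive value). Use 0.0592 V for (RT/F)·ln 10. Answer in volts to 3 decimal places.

0.069 V

For a concentration cell E°cell = 0, since both electrodes use the same couple.
The compartment with the higher Sn^2+(aq) concentration (2.48 M) acts as the cathode; ions are reduced there and produced at the dilute (0.012 M) anode.
With n = 2, Ecell = −(0.0592/2)·log([dilute]/[conc]) = −(0.0592/2)·log(0.012/2.48) = +0.069 V.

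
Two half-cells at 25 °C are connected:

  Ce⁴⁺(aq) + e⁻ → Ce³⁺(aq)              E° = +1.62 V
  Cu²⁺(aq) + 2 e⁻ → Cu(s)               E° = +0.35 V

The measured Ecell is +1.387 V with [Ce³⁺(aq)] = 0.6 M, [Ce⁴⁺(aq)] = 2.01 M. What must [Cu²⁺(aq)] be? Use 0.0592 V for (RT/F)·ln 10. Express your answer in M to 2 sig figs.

Ce⁴⁺/Ce³⁺ is the cathode (higher E°); E°cell = +1.62 − (+0.35) = +1.27 V with n = 2.
Since E = E° − (0.0592/n)·log Q, log Q = n(E° − E)/0.0592 = −3.953.
For 2 Ce⁴⁺(aq) + Cu(s) → 2 Ce³⁺(aq) + Cu²⁺(aq), the reaction quotient is Q = ([Ce³⁺(aq)]^2·[Cu²⁺(aq)]) / [Ce⁴⁺(aq)]^2.
Substituting the known concentrations and solving, log [Cu²⁺(aq)] = −2.903 and [Cu²⁺(aq)] = 0.0013 M.

0.0013 M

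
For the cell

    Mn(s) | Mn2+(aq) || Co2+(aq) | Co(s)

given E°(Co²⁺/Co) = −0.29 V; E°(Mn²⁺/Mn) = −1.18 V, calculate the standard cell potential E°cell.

+0.89 V

By convention the left-hand electrode in cell notation is the anode (oxidation) and the right-hand electrode is the cathode (reduction).
E°cell = E°(right) − E°(left) = −0.29 − (−1.18) = +0.89 V.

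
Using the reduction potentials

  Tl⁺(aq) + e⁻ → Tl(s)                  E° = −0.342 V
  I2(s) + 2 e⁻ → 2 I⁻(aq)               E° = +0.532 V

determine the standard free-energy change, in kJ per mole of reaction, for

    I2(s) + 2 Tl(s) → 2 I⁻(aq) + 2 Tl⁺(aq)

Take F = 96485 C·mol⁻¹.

−169 kJ/mol

In the reaction as written I2(s) is reduced, so the I₂/I⁻ couple is the cathode and Tl⁺/Tl is the anode.
E°cell = +0.532 − (−0.342) = +0.874 V; balancing electrons gives n = 2.
ΔG° = −nFE°cell = −(2)(96485)(+0.874) J/mol = −169 kJ/mol.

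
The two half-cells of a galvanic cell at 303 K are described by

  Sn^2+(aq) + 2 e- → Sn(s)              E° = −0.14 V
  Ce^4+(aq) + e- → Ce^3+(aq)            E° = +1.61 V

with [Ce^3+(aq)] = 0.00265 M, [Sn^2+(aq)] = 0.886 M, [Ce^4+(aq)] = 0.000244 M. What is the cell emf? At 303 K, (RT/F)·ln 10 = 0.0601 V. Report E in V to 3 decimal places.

+1.689 V

The Ce⁴⁺/Ce³⁺ couple has the more positive E°, so it is the cathode; Sn²⁺/Sn is the anode.
E°cell = +1.61 − (−0.14) = +1.75 V, with n = 2 electrons transferred.
Balancing gives 2 Ce^4+(aq) + Sn(s) → 2 Ce^3+(aq) + Sn^2+(aq); hence Q = ([Ce^3+(aq)]^2·[Sn^2+(aq)]) / [Ce^4+(aq)]^2 = 105 (log Q = 2.019).
E = E° − (0.0601/n)·log Q = +1.75 − (0.0601/2)(2.019) = +1.689 V.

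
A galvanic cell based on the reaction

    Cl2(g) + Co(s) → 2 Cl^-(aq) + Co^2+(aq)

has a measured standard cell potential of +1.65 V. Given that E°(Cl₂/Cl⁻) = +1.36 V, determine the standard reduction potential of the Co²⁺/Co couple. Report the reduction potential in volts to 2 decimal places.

In the reaction as written the Cl₂/Cl⁻ couple is reduced (cathode) and Co²⁺/Co is oxidized (anode), so E°cell = E°(Cl₂/Cl⁻) − E°(Co²⁺/Co).
E°(Co²⁺/Co) = E°(cathode) − E°cell = +1.36 − (+1.65) = −0.29 V.

−0.29 V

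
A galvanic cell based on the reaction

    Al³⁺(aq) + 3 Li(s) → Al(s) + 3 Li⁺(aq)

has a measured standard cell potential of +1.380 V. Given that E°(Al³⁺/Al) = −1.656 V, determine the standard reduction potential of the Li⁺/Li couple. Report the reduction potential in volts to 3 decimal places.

−3.036 V

In the reaction as written the Al³⁺/Al couple is reduced (cathode) and Li⁺/Li is oxidized (anode), so E°cell = E°(Al³⁺/Al) − E°(Li⁺/Li).
E°(Li⁺/Li) = E°(cathode) − E°cell = −1.656 − (+1.380) = −3.036 V.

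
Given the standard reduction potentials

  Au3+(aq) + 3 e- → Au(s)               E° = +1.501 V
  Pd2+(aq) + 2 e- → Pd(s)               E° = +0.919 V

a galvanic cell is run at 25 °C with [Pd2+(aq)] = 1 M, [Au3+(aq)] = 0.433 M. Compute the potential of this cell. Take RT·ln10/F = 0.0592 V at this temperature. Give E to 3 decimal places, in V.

Since E°(Au³⁺/Au) > E°(Pd²⁺/Pd), Au³⁺/Au serves as the cathode.
E°cell = E°cat − E°an = +1.501 − (+0.919) = +0.582 V; n = 6.
For the overall reaction 2 Au3+(aq) + 3 Pd(s) → 2 Au(s) + 3 Pd2+(aq), Q = [Pd2+(aq)]^3 / [Au3+(aq)]^2 = 5.33, giving log Q = 0.727.
Applying E = E° − (RT ln10/nF)·log Q gives +0.582 − (0.0592/6)(0.727) = +0.575 V.

+0.575 V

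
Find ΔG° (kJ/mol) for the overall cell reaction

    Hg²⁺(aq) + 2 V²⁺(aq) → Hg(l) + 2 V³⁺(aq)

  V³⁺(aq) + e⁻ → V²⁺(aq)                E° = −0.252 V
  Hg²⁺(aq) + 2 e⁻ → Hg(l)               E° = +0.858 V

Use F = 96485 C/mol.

In the reaction as written Hg²⁺(aq) is reduced, so the Hg²⁺/Hg couple is the cathode and V³⁺/V²⁺ is the anode.
E°cell = +0.858 − (−0.252) = +1.110 V; balancing electrons gives n = 2.
ΔG° = −nFE°cell = −(2)(96485)(+1.110) J/mol = −214 kJ/mol.

−214 kJ/mol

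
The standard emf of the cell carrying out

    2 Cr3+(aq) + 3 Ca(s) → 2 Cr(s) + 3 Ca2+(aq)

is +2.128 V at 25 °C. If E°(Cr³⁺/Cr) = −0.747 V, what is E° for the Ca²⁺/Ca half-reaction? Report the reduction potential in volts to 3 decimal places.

In the reaction as written the Cr³⁺/Cr couple is reduced (cathode) and Ca²⁺/Ca is oxidized (anode), so E°cell = E°(Cr³⁺/Cr) − E°(Ca²⁺/Ca).
E°(Ca²⁺/Ca) = E°(cathode) − E°cell = −0.747 − (+2.128) = −2.875 V.

−2.875 V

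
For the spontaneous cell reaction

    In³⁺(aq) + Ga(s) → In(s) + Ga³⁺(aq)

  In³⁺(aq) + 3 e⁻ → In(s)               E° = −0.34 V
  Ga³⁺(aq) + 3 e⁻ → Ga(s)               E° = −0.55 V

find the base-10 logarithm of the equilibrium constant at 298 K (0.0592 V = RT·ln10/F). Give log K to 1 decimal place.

The In³⁺/In couple is reduced (cathode); E°cell = −0.34 − (−0.55) = +0.21 V with n = 3.
At equilibrium E = 0, so log K = nE°cell / 0.0592 = (3)(+0.21) / 0.0592 = 10.6.

log K = 10.6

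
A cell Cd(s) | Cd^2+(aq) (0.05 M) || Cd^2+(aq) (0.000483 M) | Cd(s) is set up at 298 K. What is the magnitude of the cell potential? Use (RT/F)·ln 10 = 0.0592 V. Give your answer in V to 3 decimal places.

0.060 V

For a concentration cell E°cell = 0, since both electrodes use the same couple.
The compartment with the higher Cd^2+(aq) concentration (0.05 M) acts as the cathode; ions are reduced there and produced at the dilute (0.000483 M) anode.
With n = 2, Ecell = −(0.0592/2)·log([dilute]/[conc]) = −(0.0592/2)·log(0.000483/0.05) = +0.060 V.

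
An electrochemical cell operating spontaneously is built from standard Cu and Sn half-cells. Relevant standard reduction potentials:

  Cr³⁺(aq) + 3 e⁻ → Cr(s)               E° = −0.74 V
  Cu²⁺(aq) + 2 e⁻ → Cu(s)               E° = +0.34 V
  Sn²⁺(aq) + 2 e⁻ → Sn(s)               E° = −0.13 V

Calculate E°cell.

Of the two couples in this cell, the one with the more positive reduction potential is reduced at the cathode: here that is Cu²⁺/Cu (+0.34 V); Sn²⁺/Sn (−0.13 V) is the anode.
E°cell = E°(cathode) − E°(anode) = +0.34 − (−0.13) = +0.47 V.

+0.47 V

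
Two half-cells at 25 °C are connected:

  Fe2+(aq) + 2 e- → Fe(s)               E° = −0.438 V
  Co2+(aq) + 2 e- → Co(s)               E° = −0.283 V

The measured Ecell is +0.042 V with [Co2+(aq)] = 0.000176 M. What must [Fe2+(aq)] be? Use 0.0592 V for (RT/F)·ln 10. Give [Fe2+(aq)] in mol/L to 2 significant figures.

Co²⁺/Co is the cathode (higher E°); E°cell = −0.283 − (−0.438) = +0.155 V with n = 2.
Since E = E° − (0.0592/n)·log Q, log Q = n(E° − E)/0.0592 = 3.818.
For Co2+(aq) + Fe(s) → Co(s) + Fe2+(aq), the reaction quotient is Q = [Fe2+(aq)] / [Co2+(aq)].
Solving for the unknown gives log [Fe2+(aq)] = 0.064, so [Fe2+(aq)] ≈ 1.2 M.

1.2 M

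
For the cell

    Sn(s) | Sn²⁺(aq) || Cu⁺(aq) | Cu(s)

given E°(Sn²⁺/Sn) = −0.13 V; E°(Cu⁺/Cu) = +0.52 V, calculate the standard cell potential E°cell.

+0.65 V

By convention the left-hand electrode in cell notation is the anode (oxidation) and the right-hand electrode is the cathode (reduction).
E°cell = E°(right) − E°(left) = +0.52 − (−0.13) = +0.65 V.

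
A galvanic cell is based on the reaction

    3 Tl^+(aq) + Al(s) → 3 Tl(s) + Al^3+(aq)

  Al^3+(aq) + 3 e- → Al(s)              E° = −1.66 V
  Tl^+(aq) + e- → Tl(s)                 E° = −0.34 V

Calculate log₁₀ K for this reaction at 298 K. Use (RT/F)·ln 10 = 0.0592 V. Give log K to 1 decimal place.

log K = 66.9

The Tl⁺/Tl couple is reduced (cathode); E°cell = −0.34 − (−1.66) = +1.32 V with n = 3.
At equilibrium E = 0, so log K = nE°cell / 0.0592 = (3)(+1.32) / 0.0592 = 66.9.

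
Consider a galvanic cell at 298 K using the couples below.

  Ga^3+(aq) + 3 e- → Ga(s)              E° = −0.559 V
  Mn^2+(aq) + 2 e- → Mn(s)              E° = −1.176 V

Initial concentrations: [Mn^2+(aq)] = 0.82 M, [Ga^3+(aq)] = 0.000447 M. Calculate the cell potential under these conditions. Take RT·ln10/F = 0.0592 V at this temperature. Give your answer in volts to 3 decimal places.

The Ga³⁺/Ga couple has the more positive E°, so it is the cathode; Mn²⁺/Mn is the anode.
The standard potential is −0.559 − (−1.176) = +0.617 V and the balanced reaction transfers n = 6 electrons.
Balancing gives 2 Ga^3+(aq) + 3 Mn(s) → 2 Ga(s) + 3 Mn^2+(aq); hence Q = [Mn^2+(aq)]^3 / [Ga^3+(aq)]^2 = 2.76×10^6 (log Q = 6.441).
E = E° − (0.0592/n)·log Q = +0.617 − (0.0592/6)(6.441) = +0.553 V.

+0.553 V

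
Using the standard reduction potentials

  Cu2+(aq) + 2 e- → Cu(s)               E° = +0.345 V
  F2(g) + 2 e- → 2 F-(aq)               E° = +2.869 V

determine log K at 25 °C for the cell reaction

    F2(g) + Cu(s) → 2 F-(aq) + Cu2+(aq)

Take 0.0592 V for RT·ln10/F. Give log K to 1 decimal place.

log K = 85.3

The F₂/F⁻ couple is reduced (cathode); E°cell = +2.869 − (+0.345) = +2.524 V with n = 2.
At equilibrium E = 0, so log K = nE°cell / 0.0592 = (2)(+2.524) / 0.0592 = 85.3.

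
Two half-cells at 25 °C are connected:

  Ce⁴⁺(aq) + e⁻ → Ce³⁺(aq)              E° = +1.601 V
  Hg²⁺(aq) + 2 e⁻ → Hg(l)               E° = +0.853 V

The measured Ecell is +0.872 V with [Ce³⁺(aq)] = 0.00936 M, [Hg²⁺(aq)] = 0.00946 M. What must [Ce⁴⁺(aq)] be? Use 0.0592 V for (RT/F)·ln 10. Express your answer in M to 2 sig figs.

0.11 M

With Ce⁴⁺/Ce³⁺ at the cathode and Hg²⁺/Hg at the anode, E°cell = +1.601 − (+0.853) = +0.748 V (n = 2).
Since E = E° − (0.0592/n)·log Q, log Q = n(E° − E)/0.0592 = −4.189.
The balanced reaction is 2 Ce⁴⁺(aq) + Hg(l) → 2 Ce³⁺(aq) + Hg²⁺(aq), so Q = ([Ce³⁺(aq)]^2·[Hg²⁺(aq)]) / [Ce⁴⁺(aq)]^2.
Substituting the known concentrations and solving, log [Ce⁴⁺(aq)] = −0.946 and [Ce⁴⁺(aq)] = 0.11 M.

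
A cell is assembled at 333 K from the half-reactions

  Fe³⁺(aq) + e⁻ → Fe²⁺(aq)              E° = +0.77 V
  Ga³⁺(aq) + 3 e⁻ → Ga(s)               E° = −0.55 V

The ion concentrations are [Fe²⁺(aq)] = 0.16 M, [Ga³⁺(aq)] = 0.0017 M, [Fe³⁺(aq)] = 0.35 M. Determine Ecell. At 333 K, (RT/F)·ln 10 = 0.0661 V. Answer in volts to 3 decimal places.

The Fe³⁺/Fe²⁺ couple has the more positive E°, so it is the cathode; Ga³⁺/Ga is the anode.
The standard potential is +0.77 − (−0.55) = +1.32 V and the balanced reaction transfers n = 3 electrons.
The balanced reaction is 3 Fe³⁺(aq) + Ga(s) → 3 Fe²⁺(aq) + Ga³⁺(aq), so Q = ([Fe²⁺(aq)]^3·[Ga³⁺(aq)]) / [Fe³⁺(aq)]^3 = 0.000162 and log Q = −3.789.
By the Nernst equation, E = +1.32 − (0.0661/3)·(−3.789) = +1.403 V.

+1.403 V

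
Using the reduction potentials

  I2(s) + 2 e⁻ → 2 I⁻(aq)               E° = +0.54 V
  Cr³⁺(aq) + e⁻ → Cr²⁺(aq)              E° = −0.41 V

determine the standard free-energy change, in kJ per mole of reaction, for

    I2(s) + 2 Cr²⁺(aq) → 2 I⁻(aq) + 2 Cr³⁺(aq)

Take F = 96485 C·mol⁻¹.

In the reaction as written I2(s) is reduced, so the I₂/I⁻ couple is the cathode and Cr³⁺/Cr²⁺ is the anode.
E°cell = +0.54 − (−0.41) = +0.95 V; balancing electrons gives n = 2.
ΔG° = −nFE°cell = −(2)(96485)(+0.95) J/mol = −183 kJ/mol.

−183 kJ/mol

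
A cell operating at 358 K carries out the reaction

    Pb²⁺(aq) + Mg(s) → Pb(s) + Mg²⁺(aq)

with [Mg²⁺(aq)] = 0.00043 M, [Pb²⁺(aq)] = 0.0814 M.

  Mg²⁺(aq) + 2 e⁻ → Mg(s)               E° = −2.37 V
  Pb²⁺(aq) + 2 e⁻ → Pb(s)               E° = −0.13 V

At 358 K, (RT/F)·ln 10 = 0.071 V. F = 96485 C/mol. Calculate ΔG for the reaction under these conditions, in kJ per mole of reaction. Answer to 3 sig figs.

E°cell = −0.13 − (−2.37) = +2.24 V; the balanced reaction transfers n = 2 electrons.
Here Q = [Mg²⁺(aq)] / [Pb²⁺(aq)] = 0.00528 (log Q = −2.277), giving E = +2.24 − (0.071/2)·(−2.277) = +2.3208 V.
Finally ΔG = −nFE = −(2)(96485 C/mol)(+2.3208 V) = −448 kJ/mol.

−448 kJ/mol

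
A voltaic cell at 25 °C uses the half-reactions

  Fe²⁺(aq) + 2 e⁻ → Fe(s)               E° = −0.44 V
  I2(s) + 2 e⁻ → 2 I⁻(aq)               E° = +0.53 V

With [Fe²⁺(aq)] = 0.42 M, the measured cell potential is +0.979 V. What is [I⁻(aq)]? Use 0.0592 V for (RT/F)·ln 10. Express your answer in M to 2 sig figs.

The I₂/I⁻ couple has the larger reduction potential, so it is the cathode: E°cell = +0.53 − (−0.44) = +0.97 V and n = 2.
Since E = E° − (0.0592/n)·log Q, log Q = n(E° − E)/0.0592 = −0.304.
For I2(s) + Fe(s) → 2 I⁻(aq) + Fe²⁺(aq), the reaction quotient is Q = [I⁻(aq)]^2·[Fe²⁺(aq)].
Substituting the known concentrations and solving, log [I⁻(aq)] = 0.036 and [I⁻(aq)] = 1.1 M.

1.1 M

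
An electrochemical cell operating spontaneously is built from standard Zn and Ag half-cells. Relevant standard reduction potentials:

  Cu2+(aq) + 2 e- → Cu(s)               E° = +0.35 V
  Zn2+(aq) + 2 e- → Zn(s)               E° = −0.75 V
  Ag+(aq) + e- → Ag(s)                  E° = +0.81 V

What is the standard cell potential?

+1.56 V

Of the two couples in this cell, the one with the more positive reduction potential is reduced at the cathode: here that is Ag⁺/Ag (+0.81 V); Zn²⁺/Zn (−0.75 V) is the anode.
E°cell = E°(cathode) − E°(anode) = +0.81 − (−0.75) = +1.56 V.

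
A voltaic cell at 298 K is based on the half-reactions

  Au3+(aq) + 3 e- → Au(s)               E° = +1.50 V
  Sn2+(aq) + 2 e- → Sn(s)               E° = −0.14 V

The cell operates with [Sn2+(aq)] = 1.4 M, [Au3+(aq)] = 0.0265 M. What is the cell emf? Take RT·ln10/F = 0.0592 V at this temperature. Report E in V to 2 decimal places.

Since E°(Au³⁺/Au) > E°(Sn²⁺/Sn), Au³⁺/Au serves as the cathode.
The standard potential is +1.50 − (−0.14) = +1.64 V and the balanced reaction transfers n = 6 electrons.
For the overall reaction 2 Au3+(aq) + 3 Sn(s) → 2 Au(s) + 3 Sn2+(aq), Q = [Sn2+(aq)]^3 / [Au3+(aq)]^2 = 3.91×10^3, giving log Q = 3.592.
By the Nernst equation, E = +1.64 − (0.0592/6)·(3.592) = +1.60 V.

+1.60 V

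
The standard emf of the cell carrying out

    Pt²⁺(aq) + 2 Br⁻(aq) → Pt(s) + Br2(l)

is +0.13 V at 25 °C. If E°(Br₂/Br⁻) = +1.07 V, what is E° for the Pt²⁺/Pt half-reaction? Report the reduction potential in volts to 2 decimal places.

In the reaction as written the Pt²⁺/Pt couple is reduced (cathode) and Br₂/Br⁻ is oxidized (anode), so E°cell = E°(Pt²⁺/Pt) − E°(Br₂/Br⁻).
E°(Pt²⁺/Pt) = E°cell + E°(anode) = +0.13 + (+1.07) = +1.20 V.

+1.20 V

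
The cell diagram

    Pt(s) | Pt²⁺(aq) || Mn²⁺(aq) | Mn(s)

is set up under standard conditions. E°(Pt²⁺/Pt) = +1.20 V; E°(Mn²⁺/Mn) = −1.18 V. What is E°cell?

−2.38 V

By convention the left-hand electrode in cell notation is the anode (oxidation) and the right-hand electrode is the cathode (reduction).
E°cell = E°(right) − E°(left) = −1.18 − (+1.20) = −2.38 V.
The negative sign shows that, as written, the cell would require an external voltage to drive the reaction.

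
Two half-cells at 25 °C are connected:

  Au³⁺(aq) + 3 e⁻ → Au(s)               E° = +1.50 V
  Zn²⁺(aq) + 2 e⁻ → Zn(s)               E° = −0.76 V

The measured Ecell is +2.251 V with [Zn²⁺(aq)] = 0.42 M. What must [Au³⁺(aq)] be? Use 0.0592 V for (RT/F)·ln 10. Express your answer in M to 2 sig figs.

The Au³⁺/Au couple has the larger reduction potential, so it is the cathode: E°cell = +1.50 − (−0.76) = +2.26 V and n = 6.
Since E = E° − (0.0592/n)·log Q, log Q = n(E° − E)/0.0592 = 0.912.
Balancing electrons gives 2 Au³⁺(aq) + 3 Zn(s) → 2 Au(s) + 3 Zn²⁺(aq); thus Q = [Zn²⁺(aq)]^3 / [Au³⁺(aq)]^2.
Substituting the known concentrations and solving, log [Au³⁺(aq)] = −1.021 and [Au³⁺(aq)] = 0.095 M.

0.095 M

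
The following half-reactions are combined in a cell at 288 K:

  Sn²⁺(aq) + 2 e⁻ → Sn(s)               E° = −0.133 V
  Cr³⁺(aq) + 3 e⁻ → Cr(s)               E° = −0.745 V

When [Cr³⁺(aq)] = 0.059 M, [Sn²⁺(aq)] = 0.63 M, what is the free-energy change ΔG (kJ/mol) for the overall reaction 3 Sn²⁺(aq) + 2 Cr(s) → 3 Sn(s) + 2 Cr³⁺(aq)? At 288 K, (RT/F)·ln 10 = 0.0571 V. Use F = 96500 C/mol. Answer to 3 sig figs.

−365 kJ/mol

The standard cell potential is −0.133 − (−0.745) = +0.612 V, with n = 6 electrons in the balanced equation.
Q = [Cr³⁺(aq)]^2 / [Sn²⁺(aq)]^3 = 0.0139, so log Q = −1.856 and E = +0.612 − (0.0571/6)(−1.856) = +0.6297 V.
Then ΔG = −nFE = −6 × 96500 × +0.6297 J/mol = −365 kJ/mol.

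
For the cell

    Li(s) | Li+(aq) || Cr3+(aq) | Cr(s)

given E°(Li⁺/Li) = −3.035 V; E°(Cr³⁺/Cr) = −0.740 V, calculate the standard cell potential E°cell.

+2.295 V

By convention the left-hand electrode in cell notation is the anode (oxidation) and the right-hand electrode is the cathode (reduction).
E°cell = E°(right) − E°(left) = −0.740 − (−3.035) = +2.295 V.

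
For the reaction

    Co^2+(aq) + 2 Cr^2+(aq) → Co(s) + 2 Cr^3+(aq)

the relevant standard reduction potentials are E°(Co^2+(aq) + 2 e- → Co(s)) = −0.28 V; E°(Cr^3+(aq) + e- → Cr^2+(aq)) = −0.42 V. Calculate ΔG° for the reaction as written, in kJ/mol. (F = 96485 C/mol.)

In the reaction as written Co^2+(aq) is reduced, so the Co²⁺/Co couple is the cathode and Cr³⁺/Cr²⁺ is the anode.
E°cell = −0.28 − (−0.42) = +0.14 V; balancing electrons gives n = 2.
ΔG° = −nFE°cell = −(2)(96485)(+0.14) J/mol = −27.0 kJ/mol.

−27.0 kJ/mol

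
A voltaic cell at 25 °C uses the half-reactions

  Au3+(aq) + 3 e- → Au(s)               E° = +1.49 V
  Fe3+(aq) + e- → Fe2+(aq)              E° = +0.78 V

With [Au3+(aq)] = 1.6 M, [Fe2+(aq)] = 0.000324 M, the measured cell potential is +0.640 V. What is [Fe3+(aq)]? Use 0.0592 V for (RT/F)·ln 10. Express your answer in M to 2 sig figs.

0.0058 M

With Au³⁺/Au at the cathode and Fe³⁺/Fe²⁺ at the anode, E°cell = +1.49 − (+0.78) = +0.71 V (n = 3).
Rearranging E = E° − (0.0592/n)·log Q gives log Q = 3(+0.71 − (+0.640))/0.0592 = 3.547.
Balancing electrons gives Au3+(aq) + 3 Fe2+(aq) → Au(s) + 3 Fe3+(aq); thus Q = [Fe3+(aq)]^3 / ([Au3+(aq)]·[Fe2+(aq)]^3).
Isolating [Fe3+(aq)] in Q = 10^{3.547} yields log [Fe3+(aq)] = −2.239, i.e. 0.0058 M.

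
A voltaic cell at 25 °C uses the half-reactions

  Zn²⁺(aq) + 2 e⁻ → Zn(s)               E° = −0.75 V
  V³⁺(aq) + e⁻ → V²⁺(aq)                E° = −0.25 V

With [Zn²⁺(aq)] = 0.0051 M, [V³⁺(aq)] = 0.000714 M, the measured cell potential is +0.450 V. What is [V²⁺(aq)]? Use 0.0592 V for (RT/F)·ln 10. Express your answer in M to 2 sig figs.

0.070 M

The V³⁺/V²⁺ couple has the larger reduction potential, so it is the cathode: E°cell = −0.25 − (−0.75) = +0.50 V and n = 2.
Since E = E° − (0.0592/n)·log Q, log Q = n(E° − E)/0.0592 = 1.689.
Balancing electrons gives 2 V³⁺(aq) + Zn(s) → 2 V²⁺(aq) + Zn²⁺(aq); thus Q = ([V²⁺(aq)]^2·[Zn²⁺(aq)]) / [V³⁺(aq)]^2.
Isolating [V²⁺(aq)] in Q = 10^{1.689} yields log [V²⁺(aq)] = −1.156, i.e. 0.070 M.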